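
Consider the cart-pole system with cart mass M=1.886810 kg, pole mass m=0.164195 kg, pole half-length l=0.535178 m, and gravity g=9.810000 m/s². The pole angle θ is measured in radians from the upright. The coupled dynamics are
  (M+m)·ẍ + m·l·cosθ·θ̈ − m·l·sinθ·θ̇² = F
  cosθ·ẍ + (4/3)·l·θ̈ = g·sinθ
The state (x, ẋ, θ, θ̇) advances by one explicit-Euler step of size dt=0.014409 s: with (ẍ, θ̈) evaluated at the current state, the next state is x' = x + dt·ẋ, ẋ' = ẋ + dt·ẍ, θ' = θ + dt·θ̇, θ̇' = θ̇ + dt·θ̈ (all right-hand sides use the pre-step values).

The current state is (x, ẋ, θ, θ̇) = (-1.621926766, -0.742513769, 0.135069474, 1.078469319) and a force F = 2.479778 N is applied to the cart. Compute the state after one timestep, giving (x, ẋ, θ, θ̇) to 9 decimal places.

(-1.632625647, -0.725101764, 0.150609138, 1.080965166)

sinθ=0.134659153, cosθ=0.990891978
temp = (F + m·l·θ̇²·sinθ)/(M+m) = (2.479778 + 0.013762890)/2.051005 = 1.215765388
θ̈ = (g·sinθ − cosθ·temp)/(l·(4/3 − m·cos²θ/(M+m))) = 0.173214480
ẍ = temp − m·l·θ̈·cosθ/(M+m) = 1.208411755
Euler: x'=-1.621926766+0.014409·-0.742513769=-1.632625647, ẋ'=-0.742513769+0.014409·1.208411755=-0.725101764
       θ'=0.135069474+0.014409·1.078469319=0.150609138, θ̇'=1.078469319+0.014409·0.173214480=1.080965166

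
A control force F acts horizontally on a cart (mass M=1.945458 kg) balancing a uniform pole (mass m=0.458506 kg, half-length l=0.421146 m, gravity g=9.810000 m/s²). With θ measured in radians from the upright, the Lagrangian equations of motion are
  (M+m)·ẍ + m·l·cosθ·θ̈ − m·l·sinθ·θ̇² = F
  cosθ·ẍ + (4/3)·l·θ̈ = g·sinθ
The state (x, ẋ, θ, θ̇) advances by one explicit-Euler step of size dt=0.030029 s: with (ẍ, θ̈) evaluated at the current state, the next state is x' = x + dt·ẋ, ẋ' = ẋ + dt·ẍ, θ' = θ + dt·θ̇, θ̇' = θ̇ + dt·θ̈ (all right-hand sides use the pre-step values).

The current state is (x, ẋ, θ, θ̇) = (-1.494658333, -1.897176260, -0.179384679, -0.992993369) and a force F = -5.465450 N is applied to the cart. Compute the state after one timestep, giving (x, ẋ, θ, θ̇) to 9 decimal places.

(-1.551628639, -1.968328003, -0.209203277, -0.961919177)

sinθ=-0.178424160, cosθ=0.983953667
temp = (F + m·l·θ̇²·sinθ)/(M+m) = (-5.465450 + -0.033972230)/2.403964 = -2.287647498
θ̈ = (g·sinθ − cosθ·temp)/(l·(4/3 − m·cos²θ/(M+m))) = 1.034806074
ẍ = temp − m·l·θ̈·cosθ/(M+m) = -2.369434326
Euler: x'=-1.494658333+0.030029·-1.897176260=-1.551628639, ẋ'=-1.897176260+0.030029·-2.369434326=-1.968328003
       θ'=-0.179384679+0.030029·-0.992993369=-0.209203277, θ̇'=-0.992993369+0.030029·1.034806074=-0.961919177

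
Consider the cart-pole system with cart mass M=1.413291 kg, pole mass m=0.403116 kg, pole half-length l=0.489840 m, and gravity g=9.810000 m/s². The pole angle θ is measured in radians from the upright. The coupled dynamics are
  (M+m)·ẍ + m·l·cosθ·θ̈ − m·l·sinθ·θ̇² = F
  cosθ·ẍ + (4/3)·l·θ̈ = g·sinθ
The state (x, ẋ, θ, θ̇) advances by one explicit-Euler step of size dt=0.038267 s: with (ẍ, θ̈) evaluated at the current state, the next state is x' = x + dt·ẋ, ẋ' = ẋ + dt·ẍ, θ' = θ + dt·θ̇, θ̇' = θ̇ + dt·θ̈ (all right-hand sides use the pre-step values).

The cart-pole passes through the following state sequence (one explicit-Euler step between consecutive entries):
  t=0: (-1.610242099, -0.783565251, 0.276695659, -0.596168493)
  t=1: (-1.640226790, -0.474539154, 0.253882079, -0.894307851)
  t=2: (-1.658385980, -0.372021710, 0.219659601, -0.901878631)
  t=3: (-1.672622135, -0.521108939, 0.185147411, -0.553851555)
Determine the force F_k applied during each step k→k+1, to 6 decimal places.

step 0→1:
  ẍ = (ẋ'−ẋ)/dt = (-0.474539154−-0.783565251)/0.038267 = 8.075525
  θ̈ = (θ̇'−θ̇)/dt = (-0.894307851−-0.596168493)/0.038267 = -7.791030
  sinθ=0.273178, cosθ=0.961963
  F = (M+m)·ẍ + m·l·cosθ·θ̈ − m·l·sinθ·θ̇² = 14.668439 + -1.479918 − 0.019172 = 13.169349
step 1→2:
  ẍ = (ẋ'−ẋ)/dt = (-0.372021710−-0.474539154)/0.038267 = 2.679004
  θ̈ = (θ̇'−θ̇)/dt = (-0.901878631−-0.894307851)/0.038267 = -0.197841
  sinθ=0.251163, cosθ=0.967945
  F = (M+m)·ẍ + m·l·cosθ·θ̈ − m·l·sinθ·θ̇² = 4.866162 + -0.037814 − 0.039666 = 4.788682
step 2→3:
  ẍ = (ẋ'−ẋ)/dt = (-0.521108939−-0.372021710)/0.038267 = -3.895974
  θ̈ = (θ̇'−θ̇)/dt = (-0.553851555−-0.901878631)/0.038267 = 9.094705
  sinθ=0.217897, cosθ=0.975972
  F = (M+m)·ẍ + m·l·cosθ·θ̈ − m·l·sinθ·θ̇² = -7.076674 + 1.752710 − 0.034997 = -5.358961

F_0 = 13.169349 N
F_1 = 4.788682 N
F_2 = -5.358961 N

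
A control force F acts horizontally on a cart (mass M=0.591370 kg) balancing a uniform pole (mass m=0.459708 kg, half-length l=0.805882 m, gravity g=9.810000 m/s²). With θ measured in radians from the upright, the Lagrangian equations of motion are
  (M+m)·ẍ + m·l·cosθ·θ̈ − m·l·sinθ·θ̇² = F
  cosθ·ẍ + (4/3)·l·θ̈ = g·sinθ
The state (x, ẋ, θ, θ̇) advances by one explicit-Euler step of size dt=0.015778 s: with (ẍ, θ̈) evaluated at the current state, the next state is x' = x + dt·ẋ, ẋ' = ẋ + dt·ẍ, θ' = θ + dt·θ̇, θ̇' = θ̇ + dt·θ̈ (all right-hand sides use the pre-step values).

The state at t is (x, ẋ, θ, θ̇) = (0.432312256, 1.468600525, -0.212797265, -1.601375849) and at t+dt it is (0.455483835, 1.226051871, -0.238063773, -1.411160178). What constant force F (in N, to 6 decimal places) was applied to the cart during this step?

ẍ = (ẋ'−ẋ)/dt = (1.226051871−1.468600525)/0.015778 = -15.372586
θ̈ = (θ̇'−θ̇)/dt = (-1.411160178−-1.601375849)/0.015778 = 12.055753
sinθ=-0.211195, cosθ=0.977444
F = (M+m)·ẍ + m·l·cosθ·θ̈ − m·l·sinθ·θ̇² = -16.157786 + 4.365558 − -0.200643 = -11.591586

F = -11.591586 N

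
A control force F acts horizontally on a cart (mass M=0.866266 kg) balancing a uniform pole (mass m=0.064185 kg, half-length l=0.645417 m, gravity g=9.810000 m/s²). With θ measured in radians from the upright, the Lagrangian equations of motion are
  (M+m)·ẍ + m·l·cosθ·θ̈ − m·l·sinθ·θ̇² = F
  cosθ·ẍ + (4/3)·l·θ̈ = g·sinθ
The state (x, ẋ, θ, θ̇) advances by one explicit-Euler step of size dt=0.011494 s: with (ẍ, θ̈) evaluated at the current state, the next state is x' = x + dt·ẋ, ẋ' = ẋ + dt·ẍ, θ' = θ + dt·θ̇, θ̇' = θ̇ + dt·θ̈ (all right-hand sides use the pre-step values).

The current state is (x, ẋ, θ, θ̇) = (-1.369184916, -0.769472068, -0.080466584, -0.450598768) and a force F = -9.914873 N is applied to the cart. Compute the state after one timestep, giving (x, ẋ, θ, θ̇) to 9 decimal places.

(-1.378029228, -0.898105020, -0.085645766, -0.312137794)

sinθ=-0.080379777, cosθ=0.996764311
temp = (F + m·l·θ̇²·sinθ)/(M+m) = (-9.914873 + -0.000676084)/0.930451 = -10.656712803
θ̈ = (g·sinθ − cosθ·temp)/(l·(4/3 − m·cos²θ/(M+m))) = 12.046369754
ẍ = temp − m·l·θ̈·cosθ/(M+m) = -11.191312992
Euler: x'=-1.369184916+0.011494·-0.769472068=-1.378029228, ẋ'=-0.769472068+0.011494·-11.191312992=-0.898105020
       θ'=-0.080466584+0.011494·-0.450598768=-0.085645766, θ̇'=-0.450598768+0.011494·12.046369754=-0.312137794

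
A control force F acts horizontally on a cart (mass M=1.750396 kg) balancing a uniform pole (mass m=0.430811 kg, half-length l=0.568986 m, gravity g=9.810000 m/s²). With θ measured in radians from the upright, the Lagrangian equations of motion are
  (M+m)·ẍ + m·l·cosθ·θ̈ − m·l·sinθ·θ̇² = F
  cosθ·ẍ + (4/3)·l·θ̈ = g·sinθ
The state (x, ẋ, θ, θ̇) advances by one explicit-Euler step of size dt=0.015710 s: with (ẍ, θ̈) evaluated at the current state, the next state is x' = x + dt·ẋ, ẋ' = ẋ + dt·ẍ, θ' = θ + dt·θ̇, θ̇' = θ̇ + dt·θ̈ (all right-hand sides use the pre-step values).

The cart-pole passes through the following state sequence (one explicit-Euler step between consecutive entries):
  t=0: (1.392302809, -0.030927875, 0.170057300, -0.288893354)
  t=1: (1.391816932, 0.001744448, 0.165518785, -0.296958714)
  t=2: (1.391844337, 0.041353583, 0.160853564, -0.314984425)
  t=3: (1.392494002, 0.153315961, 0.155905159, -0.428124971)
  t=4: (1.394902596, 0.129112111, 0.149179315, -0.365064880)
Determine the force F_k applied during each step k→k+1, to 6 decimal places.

step 0→1:
  ẍ = (ẋ'−ẋ)/dt = (0.001744448−-0.030927875)/0.015710 = 2.079715
  θ̈ = (θ̇'−θ̇)/dt = (-0.296958714−-0.288893354)/0.015710 = -0.513390
  sinθ=0.169239, cosθ=0.985575
  F = (M+m)·ẍ + m·l·cosθ·θ̈ − m·l·sinθ·θ̇² = 4.536289 + -0.124030 − 0.003462 = 4.408797
step 1→2:
  ẍ = (ẋ'−ẋ)/dt = (0.041353583−0.001744448)/0.015710 = 2.521269
  θ̈ = (θ̇'−θ̇)/dt = (-0.314984425−-0.296958714)/0.015710 = -1.147404
  sinθ=0.164764, cosθ=0.986333
  F = (M+m)·ẍ + m·l·cosθ·θ̈ − m·l·sinθ·θ̇² = 5.499409 + -0.277414 − 0.003562 = 5.218434
step 2→3:
  ẍ = (ẋ'−ẋ)/dt = (0.153315961−0.041353583)/0.015710 = 7.126822
  θ̈ = (θ̇'−θ̇)/dt = (-0.428124971−-0.314984425)/0.015710 = -7.201817
  sinθ=0.160161, cosθ=0.987091
  F = (M+m)·ẍ + m·l·cosθ·θ̈ − m·l·sinθ·θ̇² = 15.545075 + -1.742559 − 0.003895 = 13.798620
step 3→4:
  ẍ = (ẋ'−ẋ)/dt = (0.129112111−0.153315961)/0.015710 = -1.540665
  θ̈ = (θ̇'−θ̇)/dt = (-0.365064880−-0.428124971)/0.015710 = 4.014010
  sinθ=0.155274, cosθ=0.987871
  F = (M+m)·ẍ + m·l·cosθ·θ̈ − m·l·sinθ·θ̇² = -3.360510 + 0.972002 − 0.006976 = -2.395484

F_0 = 4.408797 N
F_1 = 5.218434 N
F_2 = 13.798620 N
F_3 = -2.395484 N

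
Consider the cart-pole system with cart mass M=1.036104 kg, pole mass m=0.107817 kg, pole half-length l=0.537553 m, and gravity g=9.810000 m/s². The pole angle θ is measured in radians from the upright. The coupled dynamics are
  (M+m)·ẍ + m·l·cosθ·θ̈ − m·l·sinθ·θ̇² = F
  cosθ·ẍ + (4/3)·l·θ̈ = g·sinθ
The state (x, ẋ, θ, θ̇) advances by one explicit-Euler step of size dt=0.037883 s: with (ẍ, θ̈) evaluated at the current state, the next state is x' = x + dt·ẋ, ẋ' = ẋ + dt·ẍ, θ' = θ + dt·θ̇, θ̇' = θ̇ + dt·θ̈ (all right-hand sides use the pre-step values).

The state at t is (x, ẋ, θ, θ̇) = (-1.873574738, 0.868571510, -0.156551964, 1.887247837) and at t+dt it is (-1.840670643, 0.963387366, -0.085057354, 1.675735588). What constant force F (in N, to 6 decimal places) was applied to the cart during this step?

ẍ = (ẋ'−ẋ)/dt = (0.963387366−0.868571510)/0.037883 = 2.502860
θ̈ = (θ̇'−θ̇)/dt = (1.675735588−1.887247837)/0.037883 = -5.583303
sinθ=-0.155913, cosθ=0.987771
F = (M+m)·ẍ + m·l·cosθ·θ̈ − m·l·sinθ·θ̇² = 2.863074 + -0.319636 − -0.032185 = 2.575623

F = 2.575623 N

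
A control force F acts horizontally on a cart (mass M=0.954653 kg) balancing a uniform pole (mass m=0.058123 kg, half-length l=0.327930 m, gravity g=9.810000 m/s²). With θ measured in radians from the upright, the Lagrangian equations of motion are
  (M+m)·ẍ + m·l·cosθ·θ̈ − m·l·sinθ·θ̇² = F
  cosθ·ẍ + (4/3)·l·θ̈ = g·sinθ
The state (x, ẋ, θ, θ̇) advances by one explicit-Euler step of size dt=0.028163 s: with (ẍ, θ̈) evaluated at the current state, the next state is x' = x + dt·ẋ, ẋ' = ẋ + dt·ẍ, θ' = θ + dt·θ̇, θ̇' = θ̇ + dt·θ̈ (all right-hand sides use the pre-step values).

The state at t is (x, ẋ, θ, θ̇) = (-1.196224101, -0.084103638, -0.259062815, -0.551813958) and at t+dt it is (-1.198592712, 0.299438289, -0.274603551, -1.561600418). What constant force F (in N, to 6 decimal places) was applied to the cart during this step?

ẍ = (ẋ'−ẋ)/dt = (0.299438289−-0.084103638)/0.028163 = 13.618646
θ̈ = (θ̇'−θ̇)/dt = (-1.561600418−-0.551813958)/0.028163 = -35.855074
sinθ=-0.256175, cosθ=0.966630
F = (M+m)·ẍ + m·l·cosθ·θ̈ − m·l·sinθ·θ̇² = 13.792638 + -0.660603 − -0.001487 = 13.133522

F = 13.133522 N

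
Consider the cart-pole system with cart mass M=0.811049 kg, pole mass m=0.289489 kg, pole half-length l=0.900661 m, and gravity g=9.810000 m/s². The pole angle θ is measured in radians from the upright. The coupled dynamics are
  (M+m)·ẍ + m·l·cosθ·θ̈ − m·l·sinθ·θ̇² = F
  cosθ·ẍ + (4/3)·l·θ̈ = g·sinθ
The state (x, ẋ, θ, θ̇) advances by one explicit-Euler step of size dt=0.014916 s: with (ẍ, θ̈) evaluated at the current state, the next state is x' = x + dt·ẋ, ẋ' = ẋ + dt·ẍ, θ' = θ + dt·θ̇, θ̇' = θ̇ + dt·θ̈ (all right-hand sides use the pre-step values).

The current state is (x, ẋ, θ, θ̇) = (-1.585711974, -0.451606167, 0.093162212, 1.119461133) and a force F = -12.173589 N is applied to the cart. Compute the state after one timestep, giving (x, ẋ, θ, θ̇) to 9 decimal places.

sinθ=0.093027508, cosθ=0.995663539
temp = (F + m·l·θ̇²·sinθ)/(M+m) = (-12.173589 + 0.030396449)/1.100538 = -11.033869390
θ̈ = (g·sinθ − cosθ·temp)/(l·(4/3 − m·cos²θ/(M+m))) = 12.317172587
ẍ = temp − m·l·θ̈·cosθ/(M+m) = -13.939310059
Euler: x'=-1.585711974+0.014916·-0.451606167=-1.592448132, ẋ'=-0.451606167+0.014916·-13.939310059=-0.659524916
       θ'=0.093162212+0.014916·1.119461133=0.109860094, θ̇'=1.119461133+0.014916·12.317172587=1.303184079

(-1.592448132, -0.659524916, 0.109860094, 1.303184079)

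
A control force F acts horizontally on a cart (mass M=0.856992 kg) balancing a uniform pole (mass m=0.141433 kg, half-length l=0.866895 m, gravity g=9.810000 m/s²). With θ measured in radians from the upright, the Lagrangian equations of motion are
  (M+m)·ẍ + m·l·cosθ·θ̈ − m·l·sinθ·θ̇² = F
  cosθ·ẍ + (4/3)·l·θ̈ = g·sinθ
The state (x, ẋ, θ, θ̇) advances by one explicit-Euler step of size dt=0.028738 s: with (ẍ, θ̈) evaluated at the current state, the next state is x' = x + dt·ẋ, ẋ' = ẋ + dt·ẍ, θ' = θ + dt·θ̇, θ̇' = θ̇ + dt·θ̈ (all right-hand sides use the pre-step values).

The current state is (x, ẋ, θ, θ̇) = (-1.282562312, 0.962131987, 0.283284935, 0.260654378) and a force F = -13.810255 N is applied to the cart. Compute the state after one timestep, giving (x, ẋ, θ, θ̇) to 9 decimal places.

sinθ=0.279511156, cosθ=0.960142444
temp = (F + m·l·θ̇²·sinθ)/(M+m) = (-13.810255 + 0.002328340)/0.998425 = -13.829708451
θ̈ = (g·sinθ − cosθ·temp)/(l·(4/3 − m·cos²θ/(M+m))) = 15.365125273
ẍ = temp − m·l·θ̈·cosθ/(M+m) = -15.641355449
Euler: x'=-1.282562312+0.028738·0.962131987=-1.254912563, ẋ'=0.962131987+0.028738·-15.641355449=0.512630714
       θ'=0.283284935+0.028738·0.260654378=0.290775621, θ̇'=0.260654378+0.028738·15.365125273=0.702217348

(-1.254912563, 0.512630714, 0.290775621, 0.702217348)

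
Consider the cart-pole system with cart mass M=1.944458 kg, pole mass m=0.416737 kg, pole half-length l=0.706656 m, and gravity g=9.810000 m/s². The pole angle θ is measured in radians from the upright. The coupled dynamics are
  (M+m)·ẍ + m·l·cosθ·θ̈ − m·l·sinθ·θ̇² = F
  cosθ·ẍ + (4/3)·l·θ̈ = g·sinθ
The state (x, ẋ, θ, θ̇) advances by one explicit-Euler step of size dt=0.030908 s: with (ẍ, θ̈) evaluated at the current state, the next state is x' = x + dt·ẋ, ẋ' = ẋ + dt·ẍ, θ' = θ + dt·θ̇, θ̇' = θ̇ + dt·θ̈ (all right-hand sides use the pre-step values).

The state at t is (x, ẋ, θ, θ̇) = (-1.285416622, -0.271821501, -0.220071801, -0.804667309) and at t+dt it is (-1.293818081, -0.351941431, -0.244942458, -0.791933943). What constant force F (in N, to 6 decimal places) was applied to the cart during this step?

F = -5.960684 N

ẍ = (ẋ'−ẋ)/dt = (-0.351941431−-0.271821501)/0.030908 = -2.592207
θ̈ = (θ̇'−θ̇)/dt = (-0.791933943−-0.804667309)/0.030908 = 0.411976
sinθ=-0.218300, cosθ=0.975882
F = (M+m)·ẍ + m·l·cosθ·θ̈ − m·l·sinθ·θ̇² = -6.120706 + 0.118397 − -0.041625 = -5.960684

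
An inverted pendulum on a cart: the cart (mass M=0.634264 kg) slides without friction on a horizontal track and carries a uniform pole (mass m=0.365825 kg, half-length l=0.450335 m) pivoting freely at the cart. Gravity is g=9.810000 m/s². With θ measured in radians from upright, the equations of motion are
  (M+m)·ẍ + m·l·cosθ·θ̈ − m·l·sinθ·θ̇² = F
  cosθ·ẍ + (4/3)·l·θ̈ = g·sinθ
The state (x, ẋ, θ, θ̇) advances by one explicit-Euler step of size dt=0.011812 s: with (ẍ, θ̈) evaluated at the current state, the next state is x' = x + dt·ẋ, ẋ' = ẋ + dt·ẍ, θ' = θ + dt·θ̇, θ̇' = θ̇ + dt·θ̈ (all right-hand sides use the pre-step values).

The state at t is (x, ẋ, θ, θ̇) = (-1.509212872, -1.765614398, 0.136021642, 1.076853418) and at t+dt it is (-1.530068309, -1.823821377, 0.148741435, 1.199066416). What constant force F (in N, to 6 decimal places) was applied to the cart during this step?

F = -3.265348 N

ẍ = (ẋ'−ẋ)/dt = (-1.823821377−-1.765614398)/0.011812 = -4.927784
θ̈ = (θ̇'−θ̇)/dt = (1.199066416−1.076853418)/0.011812 = 10.346512
sinθ=0.135603, cosθ=0.990763
F = (M+m)·ẍ + m·l·cosθ·θ̈ − m·l·sinθ·θ̇² = -4.928222 + 1.688780 − 0.025905 = -3.265348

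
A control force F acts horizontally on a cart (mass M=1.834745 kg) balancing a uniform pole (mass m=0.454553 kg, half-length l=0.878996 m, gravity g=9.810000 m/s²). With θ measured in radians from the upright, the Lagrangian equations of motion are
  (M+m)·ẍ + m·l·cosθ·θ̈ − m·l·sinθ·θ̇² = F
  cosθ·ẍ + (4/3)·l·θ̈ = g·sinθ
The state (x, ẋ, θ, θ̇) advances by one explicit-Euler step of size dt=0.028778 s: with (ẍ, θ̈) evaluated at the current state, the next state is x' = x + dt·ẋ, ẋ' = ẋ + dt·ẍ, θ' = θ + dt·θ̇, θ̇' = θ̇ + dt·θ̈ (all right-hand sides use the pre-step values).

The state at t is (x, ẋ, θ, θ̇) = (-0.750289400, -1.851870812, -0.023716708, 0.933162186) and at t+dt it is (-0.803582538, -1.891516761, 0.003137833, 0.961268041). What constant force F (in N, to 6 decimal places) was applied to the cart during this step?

F = -2.755487 N

ẍ = (ẋ'−ẋ)/dt = (-1.891516761−-1.851870812)/0.028778 = -1.377648
θ̈ = (θ̇'−θ̇)/dt = (0.961268041−0.933162186)/0.028778 = 0.976644
sinθ=-0.023714, cosθ=0.999719
F = (M+m)·ẍ + m·l·cosθ·θ̈ − m·l·sinθ·θ̇² = -3.153846 + 0.390109 − -0.008251 = -2.755487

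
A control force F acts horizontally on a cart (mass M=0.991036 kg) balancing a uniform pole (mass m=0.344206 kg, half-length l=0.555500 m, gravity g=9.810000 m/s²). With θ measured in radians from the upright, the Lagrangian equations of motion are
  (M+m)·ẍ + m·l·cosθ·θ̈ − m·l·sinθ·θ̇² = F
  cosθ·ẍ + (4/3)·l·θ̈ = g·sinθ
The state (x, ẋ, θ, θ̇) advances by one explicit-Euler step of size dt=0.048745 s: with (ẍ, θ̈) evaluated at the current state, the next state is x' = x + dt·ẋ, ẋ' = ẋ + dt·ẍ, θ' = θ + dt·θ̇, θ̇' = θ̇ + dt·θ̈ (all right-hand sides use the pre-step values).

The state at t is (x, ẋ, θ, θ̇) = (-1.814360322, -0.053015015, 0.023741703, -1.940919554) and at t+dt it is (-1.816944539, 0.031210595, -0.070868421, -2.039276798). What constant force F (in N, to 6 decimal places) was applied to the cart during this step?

ẍ = (ẋ'−ẋ)/dt = (0.031210595−-0.053015015)/0.048745 = 1.727882
θ̈ = (θ̇'−θ̇)/dt = (-2.039276798−-1.940919554)/0.048745 = -2.017791
sinθ=0.023739, cosθ=0.999718
F = (M+m)·ẍ + m·l·cosθ·θ̈ − m·l·sinθ·θ̇² = 2.307141 + -0.385706 − 0.017100 = 1.904335

F = 1.904335 N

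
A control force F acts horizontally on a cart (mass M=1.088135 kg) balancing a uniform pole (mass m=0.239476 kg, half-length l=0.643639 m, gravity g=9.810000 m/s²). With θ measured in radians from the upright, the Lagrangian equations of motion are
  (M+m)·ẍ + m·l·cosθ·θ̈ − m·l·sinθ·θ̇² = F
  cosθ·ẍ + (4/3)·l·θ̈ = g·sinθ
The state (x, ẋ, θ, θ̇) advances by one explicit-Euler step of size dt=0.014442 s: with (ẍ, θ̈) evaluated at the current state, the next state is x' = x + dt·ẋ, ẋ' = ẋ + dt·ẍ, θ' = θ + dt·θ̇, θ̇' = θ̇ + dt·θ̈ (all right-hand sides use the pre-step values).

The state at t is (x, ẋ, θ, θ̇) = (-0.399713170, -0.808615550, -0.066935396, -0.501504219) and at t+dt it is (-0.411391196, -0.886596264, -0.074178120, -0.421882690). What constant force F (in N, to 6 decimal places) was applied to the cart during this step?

ẍ = (ẋ'−ẋ)/dt = (-0.886596264−-0.808615550)/0.014442 = -5.399579
θ̈ = (θ̇'−θ̇)/dt = (-0.421882690−-0.501504219)/0.014442 = 5.513193
sinθ=-0.066885, cosθ=0.997761
F = (M+m)·ẍ + m·l·cosθ·θ̈ − m·l·sinθ·θ̇² = -7.168540 + 0.847879 − -0.002593 = -6.318068

F = -6.318068 N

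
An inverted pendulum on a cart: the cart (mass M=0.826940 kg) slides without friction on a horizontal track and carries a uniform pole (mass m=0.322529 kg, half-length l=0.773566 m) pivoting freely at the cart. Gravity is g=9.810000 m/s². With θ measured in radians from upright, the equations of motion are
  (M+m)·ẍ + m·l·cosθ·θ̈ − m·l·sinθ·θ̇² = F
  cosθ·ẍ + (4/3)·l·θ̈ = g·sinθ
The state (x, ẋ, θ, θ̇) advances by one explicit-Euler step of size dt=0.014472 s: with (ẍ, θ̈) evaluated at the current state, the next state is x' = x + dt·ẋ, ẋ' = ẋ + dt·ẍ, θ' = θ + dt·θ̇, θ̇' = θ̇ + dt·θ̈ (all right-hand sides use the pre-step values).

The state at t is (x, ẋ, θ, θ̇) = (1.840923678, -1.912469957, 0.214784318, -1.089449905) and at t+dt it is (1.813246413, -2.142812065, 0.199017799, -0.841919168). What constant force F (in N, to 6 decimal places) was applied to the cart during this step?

ẍ = (ẋ'−ẋ)/dt = (-2.142812065−-1.912469957)/0.014472 = -15.916398
θ̈ = (θ̇'−θ̇)/dt = (-0.841919168−-1.089449905)/0.014472 = 17.104114
sinθ=0.213137, cosθ=0.977022
F = (M+m)·ẍ + m·l·cosθ·θ̈ − m·l·sinθ·θ̇² = -18.295406 + 4.169378 − 0.063116 = -14.189144

F = -14.189144 N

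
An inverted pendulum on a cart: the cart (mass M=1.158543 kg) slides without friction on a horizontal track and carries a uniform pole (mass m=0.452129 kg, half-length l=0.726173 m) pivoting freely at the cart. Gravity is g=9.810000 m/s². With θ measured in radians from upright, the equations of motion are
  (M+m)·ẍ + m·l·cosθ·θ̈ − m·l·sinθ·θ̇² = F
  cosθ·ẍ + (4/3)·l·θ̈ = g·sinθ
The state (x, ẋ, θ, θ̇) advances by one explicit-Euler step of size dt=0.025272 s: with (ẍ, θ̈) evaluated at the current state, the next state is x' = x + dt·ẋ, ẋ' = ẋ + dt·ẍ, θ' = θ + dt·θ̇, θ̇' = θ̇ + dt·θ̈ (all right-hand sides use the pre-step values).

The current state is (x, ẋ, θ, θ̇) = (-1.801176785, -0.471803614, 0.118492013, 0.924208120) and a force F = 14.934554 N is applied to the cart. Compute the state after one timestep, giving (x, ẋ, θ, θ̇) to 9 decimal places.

sinθ=0.118214929, cosθ=0.992988031
temp = (F + m·l·θ̇²·sinθ)/(M+m) = (14.934554 + 0.033152352)/1.610672 = 9.292833272
θ̈ = (g·sinθ − cosθ·temp)/(l·(4/3 − m·cos²θ/(M+m))) = -10.515640751
ẍ = temp − m·l·θ̈·cosθ/(M+m) = 11.421340391
Euler: x'=-1.801176785+0.025272·-0.471803614=-1.813100206, ẋ'=-0.471803614+0.025272·11.421340391=-0.183163500
       θ'=0.118492013+0.025272·0.924208120=0.141848601, θ̇'=0.924208120+0.025272·-10.515640751=0.658456847

(-1.813100206, -0.183163500, 0.141848601, 0.658456847)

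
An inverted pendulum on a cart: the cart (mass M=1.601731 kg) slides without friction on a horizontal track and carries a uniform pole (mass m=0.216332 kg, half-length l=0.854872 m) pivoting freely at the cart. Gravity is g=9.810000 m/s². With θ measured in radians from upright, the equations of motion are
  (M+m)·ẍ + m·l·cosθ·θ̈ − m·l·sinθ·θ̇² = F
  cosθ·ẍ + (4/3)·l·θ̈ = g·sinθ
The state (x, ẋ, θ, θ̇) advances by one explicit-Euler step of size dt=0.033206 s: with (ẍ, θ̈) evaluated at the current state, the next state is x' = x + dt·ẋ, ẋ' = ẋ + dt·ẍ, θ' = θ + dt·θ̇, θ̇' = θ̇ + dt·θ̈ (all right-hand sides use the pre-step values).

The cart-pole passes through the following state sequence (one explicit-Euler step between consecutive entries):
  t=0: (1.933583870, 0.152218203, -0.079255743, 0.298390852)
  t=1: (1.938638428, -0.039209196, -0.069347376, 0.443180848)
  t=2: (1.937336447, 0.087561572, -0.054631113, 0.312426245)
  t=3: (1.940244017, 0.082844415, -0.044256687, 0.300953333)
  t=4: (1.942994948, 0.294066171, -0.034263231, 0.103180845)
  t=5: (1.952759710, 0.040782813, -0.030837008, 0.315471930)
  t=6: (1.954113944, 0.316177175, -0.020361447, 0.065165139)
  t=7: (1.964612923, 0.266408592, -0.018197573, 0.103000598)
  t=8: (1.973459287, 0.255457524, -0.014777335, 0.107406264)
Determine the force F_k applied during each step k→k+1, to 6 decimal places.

F_0 = -9.675689 N
F_1 = 6.216879 N
F_2 = -0.321085 N
F_3 = 10.464964 N
F_4 = -12.685828 N
F_5 = 13.685309 N
F_6 = -2.514190 N
F_7 = -0.575014 N

step 0→1:
  ẍ = (ẋ'−ẋ)/dt = (-0.039209196−0.152218203)/0.033206 = -5.764844
  θ̈ = (θ̇'−θ̇)/dt = (0.443180848−0.298390852)/0.033206 = 4.360356
  sinθ=-0.079173, cosθ=0.996861
  F = (M+m)·ẍ + m·l·cosθ·θ̈ − m·l·sinθ·θ̇² = -10.480849 + 0.803856 − -0.001304 = -9.675689
step 1→2:
  ẍ = (ẋ'−ẋ)/dt = (0.087561572−-0.039209196)/0.033206 = 3.817707
  θ̈ = (θ̇'−θ̇)/dt = (0.312426245−0.443180848)/0.033206 = -3.937680
  sinθ=-0.069292, cosθ=0.997596
  F = (M+m)·ẍ + m·l·cosθ·θ̈ − m·l·sinθ·θ̇² = 6.940831 + -0.726469 − -0.002517 = 6.216879
step 2→3:
  ẍ = (ẋ'−ẋ)/dt = (0.082844415−0.087561572)/0.033206 = -0.142057
  θ̈ = (θ̇'−θ̇)/dt = (0.300953333−0.312426245)/0.033206 = -0.345507
  sinθ=-0.054604, cosθ=0.998508
  F = (M+m)·ẍ + m·l·cosθ·θ̈ − m·l·sinθ·θ̇² = -0.258269 + -0.063801 − -0.000986 = -0.321085
step 3→4:
  ẍ = (ẋ'−ẋ)/dt = (0.294066171−0.082844415)/0.033206 = 6.360952
  θ̈ = (θ̇'−θ̇)/dt = (0.103180845−0.300953333)/0.033206 = -5.955926
  sinθ=-0.044242, cosθ=0.999021
  F = (M+m)·ẍ + m·l·cosθ·θ̈ − m·l·sinθ·θ̇² = 11.564611 + -1.100388 − -0.000741 = 10.464964
step 4→5:
  ẍ = (ẋ'−ẋ)/dt = (0.040782813−0.294066171)/0.033206 = -7.627638
  θ̈ = (θ̇'−θ̇)/dt = (0.315471930−0.103180845)/0.033206 = 6.393154
  sinθ=-0.034257, cosθ=0.999413
  F = (M+m)·ẍ + m·l·cosθ·θ̈ − m·l·sinθ·θ̇² = -13.867527 + 1.181632 − -0.000067 = -12.685828
step 5→6:
  ẍ = (ẋ'−ẋ)/dt = (0.316177175−0.040782813)/0.033206 = 8.293512
  θ̈ = (θ̇'−θ̇)/dt = (0.065165139−0.315471930)/0.033206 = -7.537999
  sinθ=-0.030832, cosθ=0.999525
  F = (M+m)·ẍ + m·l·cosθ·θ̈ − m·l·sinθ·θ̇² = 15.078127 + -1.393386 − -0.000567 = 13.685309
step 6→7:
  ẍ = (ẋ'−ẋ)/dt = (0.266408592−0.316177175)/0.033206 = -1.498783
  θ̈ = (θ̇'−θ̇)/dt = (0.103000598−0.065165139)/0.033206 = 1.139416
  sinθ=-0.020360, cosθ=0.999793
  F = (M+m)·ẍ + m·l·cosθ·θ̈ − m·l·sinθ·θ̇² = -2.724882 + 0.210676 − -0.000016 = -2.514190
step 7→8:
  ẍ = (ẋ'−ẋ)/dt = (0.255457524−0.266408592)/0.033206 = -0.329792
  θ̈ = (θ̇'−θ̇)/dt = (0.107406264−0.103000598)/0.033206 = 0.132677
  sinθ=-0.018197, cosθ=0.999834
  F = (M+m)·ẍ + m·l·cosθ·θ̈ − m·l·sinθ·θ̇² = -0.599582 + 0.024533 − -0.000036 = -0.575014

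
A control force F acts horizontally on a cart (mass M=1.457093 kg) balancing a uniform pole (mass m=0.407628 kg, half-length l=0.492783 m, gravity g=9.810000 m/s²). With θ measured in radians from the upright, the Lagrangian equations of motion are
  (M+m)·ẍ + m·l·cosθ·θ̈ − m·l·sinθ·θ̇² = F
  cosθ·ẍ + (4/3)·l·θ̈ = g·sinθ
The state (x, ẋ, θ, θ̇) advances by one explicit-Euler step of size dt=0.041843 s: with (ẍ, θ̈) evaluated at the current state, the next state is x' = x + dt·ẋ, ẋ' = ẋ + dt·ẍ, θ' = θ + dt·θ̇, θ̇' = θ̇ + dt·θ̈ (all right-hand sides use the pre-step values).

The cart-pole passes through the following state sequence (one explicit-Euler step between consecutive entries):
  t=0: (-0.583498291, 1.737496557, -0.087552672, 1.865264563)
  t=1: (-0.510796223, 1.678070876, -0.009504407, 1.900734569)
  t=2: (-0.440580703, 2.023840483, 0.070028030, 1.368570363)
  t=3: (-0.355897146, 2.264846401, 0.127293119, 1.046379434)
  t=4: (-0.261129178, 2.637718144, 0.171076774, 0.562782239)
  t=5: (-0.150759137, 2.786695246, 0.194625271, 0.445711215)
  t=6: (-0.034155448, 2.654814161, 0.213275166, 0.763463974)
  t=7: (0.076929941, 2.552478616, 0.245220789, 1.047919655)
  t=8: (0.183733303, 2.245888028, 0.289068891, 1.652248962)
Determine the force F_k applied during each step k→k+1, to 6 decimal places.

step 0→1:
  ẍ = (ẋ'−ẋ)/dt = (1.678070876−1.737496557)/0.041843 = -1.420206
  θ̈ = (θ̇'−θ̇)/dt = (1.900734569−1.865264563)/0.041843 = 0.847693
  sinθ=-0.087441, cosθ=0.996170
  F = (M+m)·ẍ + m·l·cosθ·θ̈ − m·l·sinθ·θ̇² = -2.648288 + 0.169626 − -0.061110 = -2.417552
step 1→2:
  ẍ = (ẋ'−ẋ)/dt = (2.023840483−1.678070876)/0.041843 = 8.263499
  θ̈ = (θ̇'−θ̇)/dt = (1.368570363−1.900734569)/0.041843 = -12.718118
  sinθ=-0.009504, cosθ=0.999955
  F = (M+m)·ẍ + m·l·cosθ·θ̈ − m·l·sinθ·θ̇² = 15.409121 + -2.554600 − -0.006897 = 12.861418
step 2→3:
  ẍ = (ẋ'−ẋ)/dt = (2.264846401−2.023840483)/0.041843 = 5.759767
  θ̈ = (θ̇'−θ̇)/dt = (1.046379434−1.368570363)/0.041843 = -7.699996
  sinθ=0.069971, cosθ=0.997549
  F = (M+m)·ẍ + m·l·cosθ·θ̈ − m·l·sinθ·θ̇² = 10.740358 + -1.542924 − 0.026325 = 9.171109
step 3→4:
  ẍ = (ẋ'−ẋ)/dt = (2.637718144−2.264846401)/0.041843 = 8.911210
  θ̈ = (θ̇'−θ̇)/dt = (0.562782239−1.046379434)/0.041843 = -11.557422
  sinθ=0.126950, cosθ=0.991909
  F = (M+m)·ẍ + m·l·cosθ·θ̈ − m·l·sinθ·θ̇² = 16.616920 + -2.302781 − 0.027921 = 14.286218
step 4→5:
  ẍ = (ẋ'−ẋ)/dt = (2.786695246−2.637718144)/0.041843 = 3.560383
  θ̈ = (θ̇'−θ̇)/dt = (0.445711215−0.562782239)/0.041843 = -2.797864
  sinθ=0.170244, cosθ=0.985402
  F = (M+m)·ẍ + m·l·cosθ·θ̈ − m·l·sinθ·θ̇² = 6.639121 + -0.553809 − 0.010831 = 6.074481
step 5→6:
  ẍ = (ẋ'−ẋ)/dt = (2.654814161−2.786695246)/0.041843 = -3.151808
  θ̈ = (θ̇'−θ̇)/dt = (0.763463974−0.445711215)/0.041843 = 7.593929
  sinθ=0.193399, cosθ=0.981120
  F = (M+m)·ẍ + m·l·cosθ·θ̈ − m·l·sinθ·θ̇² = -5.877242 + 1.496609 − 0.007718 = -4.388350
step 6→7:
  ẍ = (ẋ'−ẋ)/dt = (2.552478616−2.654814161)/0.041843 = -2.445703
  θ̈ = (θ̇'−θ̇)/dt = (1.047919655−0.763463974)/0.041843 = 6.798167
  sinθ=0.211662, cosθ=0.977343
  F = (M+m)·ẍ + m·l·cosθ·θ̈ − m·l·sinθ·θ̇² = -4.560553 + 1.334623 − 0.024782 = -3.250713
step 7→8:
  ẍ = (ẋ'−ẋ)/dt = (2.245888028−2.552478616)/0.041843 = -7.327166
  θ̈ = (θ̇'−θ̇)/dt = (1.652248962−1.047919655)/0.041843 = 14.442782
  sinθ=0.242771, cosθ=0.970084
  F = (M+m)·ẍ + m·l·cosθ·θ̈ − m·l·sinθ·θ̇² = -13.663119 + 2.814361 − 0.053551 = -10.902310

F_0 = -2.417552 N
F_1 = 12.861418 N
F_2 = 9.171109 N
F_3 = 14.286218 N
F_4 = 6.074481 N
F_5 = -4.388350 N
F_6 = -3.250713 N
F_7 = -10.902310 N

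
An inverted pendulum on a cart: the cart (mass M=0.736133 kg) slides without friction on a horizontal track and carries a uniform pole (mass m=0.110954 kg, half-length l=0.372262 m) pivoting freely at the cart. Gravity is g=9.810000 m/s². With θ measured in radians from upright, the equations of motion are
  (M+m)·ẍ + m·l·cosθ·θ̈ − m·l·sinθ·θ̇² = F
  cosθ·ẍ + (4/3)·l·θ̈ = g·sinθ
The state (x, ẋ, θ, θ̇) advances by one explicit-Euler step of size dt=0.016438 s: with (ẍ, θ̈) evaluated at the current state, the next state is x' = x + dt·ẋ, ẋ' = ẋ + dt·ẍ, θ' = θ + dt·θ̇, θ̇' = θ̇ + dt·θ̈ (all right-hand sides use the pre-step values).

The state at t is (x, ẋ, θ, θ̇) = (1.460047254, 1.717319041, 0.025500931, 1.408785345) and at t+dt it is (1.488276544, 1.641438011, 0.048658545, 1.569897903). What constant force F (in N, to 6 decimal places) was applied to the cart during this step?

ẍ = (ẋ'−ẋ)/dt = (1.641438011−1.717319041)/0.016438 = -4.616196
θ̈ = (θ̇'−θ̇)/dt = (1.569897903−1.408785345)/0.016438 = 9.801226
sinθ=0.025498, cosθ=0.999675
F = (M+m)·ẍ + m·l·cosθ·θ̈ − m·l·sinθ·θ̇² = -3.910320 + 0.404698 − 0.002090 = -3.507712

F = -3.507712 N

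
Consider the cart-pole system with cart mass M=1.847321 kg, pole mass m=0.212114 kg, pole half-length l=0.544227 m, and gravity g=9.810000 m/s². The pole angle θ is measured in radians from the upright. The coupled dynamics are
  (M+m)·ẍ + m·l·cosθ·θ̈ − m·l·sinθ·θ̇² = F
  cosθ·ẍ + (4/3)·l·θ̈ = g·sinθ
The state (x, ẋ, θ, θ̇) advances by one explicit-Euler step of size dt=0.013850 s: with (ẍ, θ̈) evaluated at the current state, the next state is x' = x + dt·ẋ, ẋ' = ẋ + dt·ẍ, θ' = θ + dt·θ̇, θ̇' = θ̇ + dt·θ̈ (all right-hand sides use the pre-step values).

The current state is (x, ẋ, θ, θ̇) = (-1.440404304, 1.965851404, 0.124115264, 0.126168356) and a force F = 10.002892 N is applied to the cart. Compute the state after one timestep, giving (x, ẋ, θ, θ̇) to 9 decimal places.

(-1.413177262, 2.037266604, 0.125862696, 0.051687829)

sinθ=0.123796852, cosθ=0.992307583
temp = (F + m·l·θ̇²·sinθ)/(M+m) = (10.002892 + 0.000227489)/2.059435 = 4.857215444
θ̈ = (g·sinθ − cosθ·temp)/(l·(4/3 − m·cos²θ/(M+m))) = -5.377655374
ẍ = temp − m·l·θ̈·cosθ/(M+m) = 5.156332107
Euler: x'=-1.440404304+0.013850·1.965851404=-1.413177262, ẋ'=1.965851404+0.013850·5.156332107=2.037266604
       θ'=0.124115264+0.013850·0.126168356=0.125862696, θ̇'=0.126168356+0.013850·-5.377655374=0.051687829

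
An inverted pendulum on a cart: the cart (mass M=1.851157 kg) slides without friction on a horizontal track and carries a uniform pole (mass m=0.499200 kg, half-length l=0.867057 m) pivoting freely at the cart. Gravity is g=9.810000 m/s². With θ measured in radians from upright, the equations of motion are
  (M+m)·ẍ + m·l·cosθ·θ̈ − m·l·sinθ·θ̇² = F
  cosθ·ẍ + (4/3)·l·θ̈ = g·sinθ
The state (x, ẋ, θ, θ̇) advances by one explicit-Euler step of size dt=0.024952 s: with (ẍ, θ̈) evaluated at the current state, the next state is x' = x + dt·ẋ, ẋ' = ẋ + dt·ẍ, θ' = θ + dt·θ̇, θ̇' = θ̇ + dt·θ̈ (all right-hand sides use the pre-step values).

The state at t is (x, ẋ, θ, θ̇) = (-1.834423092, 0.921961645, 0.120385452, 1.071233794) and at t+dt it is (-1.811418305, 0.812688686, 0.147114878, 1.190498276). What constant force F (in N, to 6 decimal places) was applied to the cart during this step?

F = -8.298760 N

ẍ = (ẋ'−ẋ)/dt = (0.812688686−0.921961645)/0.024952 = -4.379327
θ̈ = (θ̇'−θ̇)/dt = (1.190498276−1.071233794)/0.024952 = 4.779756
sinθ=0.120095, cosθ=0.992762
F = (M+m)·ẍ + m·l·cosθ·θ̈ − m·l·sinθ·θ̇² = -10.292981 + 2.053872 − 0.059651 = -8.298760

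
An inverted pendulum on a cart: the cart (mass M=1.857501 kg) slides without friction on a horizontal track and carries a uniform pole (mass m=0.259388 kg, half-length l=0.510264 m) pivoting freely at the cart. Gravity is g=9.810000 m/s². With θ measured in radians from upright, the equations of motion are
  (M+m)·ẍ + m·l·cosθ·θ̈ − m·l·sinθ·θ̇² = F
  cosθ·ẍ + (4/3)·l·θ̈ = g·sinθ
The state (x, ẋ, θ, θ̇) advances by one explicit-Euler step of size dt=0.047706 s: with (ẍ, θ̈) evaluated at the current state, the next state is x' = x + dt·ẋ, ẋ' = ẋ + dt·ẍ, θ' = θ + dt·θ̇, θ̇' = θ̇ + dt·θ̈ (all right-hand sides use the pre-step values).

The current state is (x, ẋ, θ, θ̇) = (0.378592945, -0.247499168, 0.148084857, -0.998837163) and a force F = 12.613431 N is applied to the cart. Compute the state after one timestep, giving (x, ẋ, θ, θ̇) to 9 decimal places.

sinθ=0.147544222, cosθ=0.989055460
temp = (F + m·l·θ̇²·sinθ)/(M+m) = (12.613431 + 0.019483026)/2.116889 = 5.967678998
θ̈ = (g·sinθ − cosθ·temp)/(l·(4/3 − m·cos²θ/(M+m))) = -7.194824045
ẍ = temp − m·l·θ̈·cosθ/(M+m) = 6.412604752
Euler: x'=0.378592945+0.047706·-0.247499168=0.366785750, ẋ'=-0.247499168+0.047706·6.412604752=0.058420554
       θ'=0.148084857+0.047706·-0.998837163=0.100434331, θ̇'=-0.998837163+0.047706·-7.194824045=-1.342073439

(0.366785750, 0.058420554, 0.100434331, -1.342073439)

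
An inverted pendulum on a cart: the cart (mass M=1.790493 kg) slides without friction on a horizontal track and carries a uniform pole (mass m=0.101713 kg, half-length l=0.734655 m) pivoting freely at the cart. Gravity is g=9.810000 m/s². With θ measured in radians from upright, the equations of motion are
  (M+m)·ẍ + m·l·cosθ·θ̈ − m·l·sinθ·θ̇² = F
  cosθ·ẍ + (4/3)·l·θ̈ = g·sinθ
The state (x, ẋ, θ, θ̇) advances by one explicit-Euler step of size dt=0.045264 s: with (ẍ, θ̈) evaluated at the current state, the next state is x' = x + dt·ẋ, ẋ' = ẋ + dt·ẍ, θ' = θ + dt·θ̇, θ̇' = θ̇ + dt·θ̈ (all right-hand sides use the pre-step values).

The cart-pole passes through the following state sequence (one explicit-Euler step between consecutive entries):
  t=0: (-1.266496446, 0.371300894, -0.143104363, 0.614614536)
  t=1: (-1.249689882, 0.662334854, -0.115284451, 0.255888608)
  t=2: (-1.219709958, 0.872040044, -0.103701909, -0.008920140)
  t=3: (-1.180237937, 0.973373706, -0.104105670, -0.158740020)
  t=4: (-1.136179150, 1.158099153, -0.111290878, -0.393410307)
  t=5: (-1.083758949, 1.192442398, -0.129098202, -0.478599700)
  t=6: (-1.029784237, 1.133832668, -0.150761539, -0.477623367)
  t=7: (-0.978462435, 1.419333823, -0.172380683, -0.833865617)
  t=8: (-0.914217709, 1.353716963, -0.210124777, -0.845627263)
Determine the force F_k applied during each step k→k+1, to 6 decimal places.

F_0 = 11.584195 N
F_1 = 8.332774 N
F_2 = 3.990129 N
F_3 = 7.337109 N
F_4 = 1.297197 N
F_5 = -2.446306 N
F_6 = 11.356155 N
F_7 = -2.753249 N

step 0→1:
  ẍ = (ẋ'−ẋ)/dt = (0.662334854−0.371300894)/0.045264 = 6.429700
  θ̈ = (θ̇'−θ̇)/dt = (0.255888608−0.614614536)/0.045264 = -7.925193
  sinθ=-0.142616, cosθ=0.989778
  F = (M+m)·ẍ + m·l·cosθ·θ̈ − m·l·sinθ·θ̇² = 12.166318 + -0.586148 − -0.004026 = 11.584195
step 1→2:
  ẍ = (ẋ'−ẋ)/dt = (0.872040044−0.662334854)/0.045264 = 4.632935
  θ̈ = (θ̇'−θ̇)/dt = (-0.008920140−0.255888608)/0.045264 = -5.850317
  sinθ=-0.115029, cosθ=0.993362
  F = (M+m)·ẍ + m·l·cosθ·θ̈ − m·l·sinθ·θ̇² = 8.766468 + -0.434257 − -0.000563 = 8.332774
step 2→3:
  ẍ = (ẋ'−ẋ)/dt = (0.973373706−0.872040044)/0.045264 = 2.238725
  θ̈ = (θ̇'−θ̇)/dt = (-0.158740020−-0.008920140)/0.045264 = -3.309912
  sinθ=-0.103516, cosθ=0.994628
  F = (M+m)·ẍ + m·l·cosθ·θ̈ − m·l·sinθ·θ̇² = 4.236129 + -0.246001 − -0.000001 = 3.990129
step 3→4:
  ẍ = (ẋ'−ẋ)/dt = (1.158099153−0.973373706)/0.045264 = 4.081068
  θ̈ = (θ̇'−θ̇)/dt = (-0.393410307−-0.158740020)/0.045264 = -5.184480
  sinθ=-0.103918, cosθ=0.994586
  F = (M+m)·ẍ + m·l·cosθ·θ̈ − m·l·sinθ·θ̇² = 7.722221 + -0.385307 − -0.000196 = 7.337109
step 4→5:
  ẍ = (ẋ'−ẋ)/dt = (1.192442398−1.158099153)/0.045264 = 0.758732
  θ̈ = (θ̇'−θ̇)/dt = (-0.478599700−-0.393410307)/0.045264 = -1.882056
  sinθ=-0.111061, cosθ=0.993814
  F = (M+m)·ẍ + m·l·cosθ·θ̈ − m·l·sinθ·θ̇² = 1.435677 + -0.139765 − -0.001284 = 1.297197
step 5→6:
  ẍ = (ẋ'−ẋ)/dt = (1.133832668−1.192442398)/0.045264 = -1.294842
  θ̈ = (θ̇'−θ̇)/dt = (-0.477623367−-0.478599700)/0.045264 = 0.021570
  sinθ=-0.128740, cosθ=0.991678
  F = (M+m)·ẍ + m·l·cosθ·θ̈ − m·l·sinθ·θ̇² = -2.450108 + 0.001598 − -0.002204 = -2.446306
step 6→7:
  ẍ = (ẋ'−ẋ)/dt = (1.419333823−1.133832668)/0.045264 = 6.307466
  θ̈ = (θ̇'−θ̇)/dt = (-0.833865617−-0.477623367)/0.045264 = -7.870322
  sinθ=-0.150191, cosθ=0.988657
  F = (M+m)·ẍ + m·l·cosθ·θ̈ − m·l·sinθ·θ̇² = 11.935026 + -0.581431 − -0.002560 = 11.356155
step 7→8:
  ẍ = (ẋ'−ẋ)/dt = (1.353716963−1.419333823)/0.045264 = -1.449648
  θ̈ = (θ̇'−θ̇)/dt = (-0.845627263−-0.833865617)/0.045264 = -0.259845
  sinθ=-0.171528, cosθ=0.985179
  F = (M+m)·ẍ + m·l·cosθ·θ̈ − m·l·sinθ·θ̇² = -2.743032 + -0.019129 − -0.008912 = -2.753249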